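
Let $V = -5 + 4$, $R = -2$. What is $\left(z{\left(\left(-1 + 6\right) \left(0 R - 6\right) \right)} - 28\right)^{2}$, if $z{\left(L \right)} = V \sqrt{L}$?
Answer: $\left(28 + i \sqrt{30}\right)^{2} \approx 754.0 + 306.72 i$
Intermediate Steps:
$V = -1$
$z{\left(L \right)} = - \sqrt{L}$
$\left(z{\left(\left(-1 + 6\right) \left(0 R - 6\right) \right)} - 28\right)^{2} = \left(- \sqrt{\left(-1 + 6\right) \left(0 \left(-2\right) - 6\right)} - 28\right)^{2} = \left(- \sqrt{5 \left(0 - 6\right)} - 28\right)^{2} = \left(- \sqrt{5 \left(-6\right)} - 28\right)^{2} = \left(- \sqrt{-30} - 28\right)^{2} = \left(- i \sqrt{30} - 28\right)^{2} = \left(-28 - i \sqrt{30}\right)^{2}$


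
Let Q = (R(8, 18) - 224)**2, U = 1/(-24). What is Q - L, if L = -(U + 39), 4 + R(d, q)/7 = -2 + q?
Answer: 471335/24 ≈ 19639.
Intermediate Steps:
R(d, q) = -42 + 7*q (R(d, q) = -28 + 7*(-2 + q) = -28 + (-14 + 7*q) = -42 + 7*q)
U = -1/24 ≈ -0.041667
Q = 19600 (Q = ((-42 + 7*18) - 224)**2 = ((-42 + 126) - 224)**2 = (84 - 224)**2 = (-140)**2 = 19600)
L = -935/24 (L = -(-1/24 + 39) = -1*935/24 = -935/24 ≈ -38.958)
Q - L = 19600 - 1*(-935/24) = 19600 + 935/24 = 471335/24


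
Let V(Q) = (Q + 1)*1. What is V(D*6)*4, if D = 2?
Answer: 52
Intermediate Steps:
V(Q) = 1 + Q (V(Q) = (1 + Q)*1 = 1 + Q)
V(D*6)*4 = (1 + 2*6)*4 = (1 + 12)*4 = 13*4 = 52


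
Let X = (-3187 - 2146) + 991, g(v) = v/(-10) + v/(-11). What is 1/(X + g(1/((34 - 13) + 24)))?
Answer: -1650/7164307 ≈ -0.00023031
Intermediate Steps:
g(v) = -21*v/110 (g(v) = v*(-⅒) + v*(-1/11) = -v/10 - v/11 = -21*v/110)
X = -4342 (X = -5333 + 991 = -4342)
1/(X + g(1/((34 - 13) + 24))) = 1/(-4342 - 21/(110*((34 - 13) + 24))) = 1/(-4342 - 21/(110*(21 + 24))) = 1/(-4342 - 21/110/45) = 1/(-4342 - 21/110*1/45) = 1/(-4342 - 7/1650) = 1/(-7164307/1650) = -1650/7164307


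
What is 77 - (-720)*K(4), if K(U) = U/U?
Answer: 797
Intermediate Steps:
K(U) = 1
77 - (-720)*K(4) = 77 - (-720) = 77 - 80*(-9) = 77 + 720 = 797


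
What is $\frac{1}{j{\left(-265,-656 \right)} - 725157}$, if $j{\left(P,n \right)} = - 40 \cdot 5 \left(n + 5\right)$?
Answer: $- \frac{1}{594957} \approx -1.6808 \cdot 10^{-6}$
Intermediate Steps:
$j{\left(P,n \right)} = -1000 - 200 n$ ($j{\left(P,n \right)} = - 40 \cdot 5 \left(5 + n\right) = - 40 \left(25 + 5 n\right) = -1000 - 200 n$)
$\frac{1}{j{\left(-265,-656 \right)} - 725157} = \frac{1}{\left(-1000 - -131200\right) - 725157} = \frac{1}{\left(-1000 + 131200\right) - 725157} = \frac{1}{130200 - 725157} = \frac{1}{-594957} = - \frac{1}{594957}$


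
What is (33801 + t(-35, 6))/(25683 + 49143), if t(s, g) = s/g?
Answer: 202771/448956 ≈ 0.45165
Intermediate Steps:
(33801 + t(-35, 6))/(25683 + 49143) = (33801 - 35/6)/(25683 + 49143) = (33801 - 35*⅙)/74826 = (33801 - 35/6)*(1/74826) = (202771/6)*(1/74826) = 202771/448956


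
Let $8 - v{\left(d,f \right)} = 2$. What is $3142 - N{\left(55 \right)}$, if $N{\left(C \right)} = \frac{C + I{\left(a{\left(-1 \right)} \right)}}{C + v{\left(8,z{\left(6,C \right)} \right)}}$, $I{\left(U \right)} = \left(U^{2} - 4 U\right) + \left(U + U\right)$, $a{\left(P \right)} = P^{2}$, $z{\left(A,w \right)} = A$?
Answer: $\frac{191608}{61} \approx 3141.1$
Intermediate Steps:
$v{\left(d,f \right)} = 6$ ($v{\left(d,f \right)} = 8 - 2 = 6$)
$I{\left(U \right)} = U^{2} - 2 U$ ($I{\left(U \right)} = \left(U^{2} - 4 U\right) + 2 U = U^{2} - 2 U$)
$N{\left(C \right)} = \frac{-1 + C}{6 + C}$ ($N{\left(C \right)} = \frac{C + \left(-1\right)^{2} \left(-2 + \left(-1\right)^{2}\right)}{C + 6} = \frac{C + 1 \left(-2 + 1\right)}{6 + C} = \frac{C + 1 \left(-1\right)}{6 + C} = \frac{C - 1}{6 + C} = \frac{-1 + C}{6 + C}$)
$3142 - N{\left(55 \right)} = 3142 - \frac{-1 + 55}{6 + 55} = 3142 - \frac{1}{61} \cdot 54 = 3142 - \frac{54}{61} = \frac{191608}{61}$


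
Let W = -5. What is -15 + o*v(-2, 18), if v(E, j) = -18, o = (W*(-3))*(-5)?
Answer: 1335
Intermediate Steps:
o = -75 (o = -5*(-3)*(-5) = 15*(-5) = -75)
-15 + o*v(-2, 18) = -15 - 75*(-18) = -15 + 1350 = 1335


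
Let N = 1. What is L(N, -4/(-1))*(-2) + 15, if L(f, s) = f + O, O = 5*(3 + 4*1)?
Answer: -57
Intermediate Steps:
O = 35 (O = 5*(3 + 4) = 5*7 = 35)
L(f, s) = 35 + f (L(f, s) = f + 35 = 35 + f)
L(N, -4/(-1))*(-2) + 15 = (35 + 1)*(-2) + 15 = 36*(-2) + 15 = -72 + 15 = -57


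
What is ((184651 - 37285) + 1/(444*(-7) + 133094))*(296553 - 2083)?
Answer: 2820362527385095/64993 ≈ 4.3395e+10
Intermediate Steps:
((184651 - 37285) + 1/(444*(-7) + 133094))*(296553 - 2083) = (147366 + 1/(-3108 + 133094))*294470 = (147366 + 1/129986)*294470 = (19155516877/129986)*294470 = 2820362527385095/64993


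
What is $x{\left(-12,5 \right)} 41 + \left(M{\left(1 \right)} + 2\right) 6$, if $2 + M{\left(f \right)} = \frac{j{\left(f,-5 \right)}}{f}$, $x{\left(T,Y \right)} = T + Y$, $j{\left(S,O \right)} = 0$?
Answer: $-287$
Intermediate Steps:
$M{\left(f \right)} = -2$ ($M{\left(f \right)} = -2 + \frac{0}{f} = -2 + 0 = -2$)
$x{\left(-12,5 \right)} 41 + \left(M{\left(1 \right)} + 2\right) 6 = \left(-12 + 5\right) 41 + \left(-2 + 2\right) 6 = \left(-7\right) 41 + 0 \cdot 6 = -287 + 0 = -287$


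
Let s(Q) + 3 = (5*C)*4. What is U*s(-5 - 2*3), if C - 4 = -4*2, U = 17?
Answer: -1411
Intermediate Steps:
C = -4 (C = 4 - 4*2 = 4 - 8 = -4)
s(Q) = -83 (s(Q) = -3 + (5*(-4))*4 = -3 - 20*4 = -3 - 80 = -83)
U*s(-5 - 2*3) = 17*(-83) = -1411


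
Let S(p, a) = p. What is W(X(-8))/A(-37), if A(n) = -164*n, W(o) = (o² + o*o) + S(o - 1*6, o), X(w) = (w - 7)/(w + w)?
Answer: -423/776704 ≈ -0.00054461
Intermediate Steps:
X(w) = (-7 + w)/(2*w) (X(w) = (-7 + w)/((2*w)) = (-7 + w)*(1/(2*w)) = (-7 + w)/(2*w))
W(o) = -6 + o + 2*o² (W(o) = (o² + o*o) + (o - 1*6) = (o² + o²) + (o - 6) = 2*o² + (-6 + o) = -6 + o + 2*o²)
W(X(-8))/A(-37) = (-6 + (½)*(-7 - 8)/(-8) + 2*((½)*(-7 - 8)/(-8))²)/((-164*(-37))) = (-6 + (½)*(-⅛)*(-15) + 2*((½)*(-⅛)*(-15))²)/6068 = (-6 + 15/16 + 2*(15/16)²)*(1/6068) = (-6 + 15/16 + 2*(225/256))*(1/6068) = (-6 + 15/16 + 225/128)*(1/6068) = -423/128*1/6068 = -423/776704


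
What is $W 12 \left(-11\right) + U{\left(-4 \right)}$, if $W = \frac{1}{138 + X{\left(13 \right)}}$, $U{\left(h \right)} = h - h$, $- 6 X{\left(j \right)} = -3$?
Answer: $- \frac{264}{277} \approx -0.95307$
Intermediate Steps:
$X{\left(j \right)} = \frac{1}{2}$ ($X{\left(j \right)} = \left(- \frac{1}{6}\right) \left(-3\right) = \frac{1}{2}$)
$U{\left(h \right)} = 0$
$W = \frac{2}{277}$ ($W = \frac{1}{138 + \frac{1}{2}} = \frac{1}{\frac{277}{2}} = \frac{2}{277} \approx 0.0072202$)
$W 12 \left(-11\right) + U{\left(-4 \right)} = \frac{2 \cdot 12 \left(-11\right)}{277} + 0 = \frac{2}{277} \left(-132\right) + 0 = - \frac{264}{277} + 0 = - \frac{264}{277}$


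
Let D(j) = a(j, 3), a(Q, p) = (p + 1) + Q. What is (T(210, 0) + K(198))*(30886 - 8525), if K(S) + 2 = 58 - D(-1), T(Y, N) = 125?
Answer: 3980258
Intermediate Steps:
a(Q, p) = 1 + Q + p (a(Q, p) = (1 + p) + Q = 1 + Q + p)
D(j) = 4 + j (D(j) = 1 + j + 3 = 4 + j)
K(S) = 53 (K(S) = -2 + (58 - (4 - 1)) = -2 + (58 - 1*3) = -2 + (58 - 3) = -2 + 55 = 53)
(T(210, 0) + K(198))*(30886 - 8525) = (125 + 53)*(30886 - 8525) = 178*22361 = 3980258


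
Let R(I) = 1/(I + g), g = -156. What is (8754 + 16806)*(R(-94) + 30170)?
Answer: 19278627444/25 ≈ 7.7114e+8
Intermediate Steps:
R(I) = 1/(-156 + I) (R(I) = 1/(I - 156) = 1/(-156 + I))
(8754 + 16806)*(R(-94) + 30170) = (8754 + 16806)*(1/(-156 - 94) + 30170) = 25560*(1/(-250) + 30170) = 25560*(-1/250 + 30170) = 25560*(7542499/250) = 19278627444/25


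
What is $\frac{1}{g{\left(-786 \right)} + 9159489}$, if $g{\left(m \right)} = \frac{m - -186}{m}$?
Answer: $\frac{131}{1199893159} \approx 1.0918 \cdot 10^{-7}$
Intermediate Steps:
$g{\left(m \right)} = \frac{186 + m}{m}$ ($g{\left(m \right)} = \frac{m + 186}{m} = \frac{186 + m}{m}$)
$\frac{1}{g{\left(-786 \right)} + 9159489} = \frac{1}{\frac{186 - 786}{-786} + 9159489} = \frac{1}{\left(- \frac{1}{786}\right) \left(-600\right) + 9159489} = \frac{1}{\frac{100}{131} + 9159489} = \frac{1}{\frac{1199893159}{131}} = \frac{131}{1199893159}$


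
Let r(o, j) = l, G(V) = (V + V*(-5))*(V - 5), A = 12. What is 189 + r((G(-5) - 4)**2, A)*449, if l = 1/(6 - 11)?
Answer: 496/5 ≈ 99.200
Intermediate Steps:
G(V) = -4*V*(-5 + V) (G(V) = (V - 5*V)*(-5 + V) = (-4*V)*(-5 + V) = -4*V*(-5 + V))
l = -1/5 (l = 1/(-5) = -1/5 ≈ -0.20000)
r(o, j) = -1/5
189 + r((G(-5) - 4)**2, A)*449 = 189 - 1/5*449 = 189 - 449/5 = 496/5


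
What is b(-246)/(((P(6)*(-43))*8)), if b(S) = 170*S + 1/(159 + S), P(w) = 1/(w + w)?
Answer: 3638341/2494 ≈ 1458.8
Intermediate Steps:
P(w) = 1/(2*w)
b(S) = 1/(159 + S) + 170*S
b(-246)/(((P(6)*(-43))*8)) = ((1 + 170*(-246)² + 27030*(-246))/(159 - 246))/(((((½)/6)*(-43))*8)) = ((1 + 170*60516 - 6649380)/(-87))/(((((½)*(⅙))*(-43))*8)) = (-(1 + 10287720 - 6649380)/87)/((((1/12)*(-43))*8)) = (-1/87*3638341)/((-43/12*8)) = -3638341/(87*(-86/3)) = -3638341/87*(-3/86) = 3638341/2494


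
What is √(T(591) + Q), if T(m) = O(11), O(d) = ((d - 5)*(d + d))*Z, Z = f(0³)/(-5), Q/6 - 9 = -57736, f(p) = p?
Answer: I*√346362 ≈ 588.53*I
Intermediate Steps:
Q = -346362 (Q = 54 + 6*(-57736) = 54 - 346416 = -346362)
Z = 0 (Z = 0³/(-5) = 0*(-⅕) = 0)
O(d) = 0 (O(d) = ((d - 5)*(d + d))*0 = ((-5 + d)*(2*d))*0 = (2*d*(-5 + d))*0 = 0)
T(m) = 0
√(T(591) + Q) = √(0 - 346362) = √(-346362) = I*√346362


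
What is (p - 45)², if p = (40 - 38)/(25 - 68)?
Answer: 3751969/1849 ≈ 2029.2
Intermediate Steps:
p = -2/43 (p = 2/(-43) = 2*(-1/43) = -2/43 ≈ -0.046512)
(p - 45)² = (-2/43 - 45)² = (-1937/43)² = 3751969/1849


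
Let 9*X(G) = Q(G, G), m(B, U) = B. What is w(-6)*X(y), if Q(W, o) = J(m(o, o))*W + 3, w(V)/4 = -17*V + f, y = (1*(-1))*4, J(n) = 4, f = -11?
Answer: -4732/9 ≈ -525.78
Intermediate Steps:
y = -4 (y = -1*4 = -4)
w(V) = -44 - 68*V (w(V) = 4*(-17*V - 11) = 4*(-11 - 17*V) = -44 - 68*V)
Q(W, o) = 3 + 4*W (Q(W, o) = 4*W + 3 = 3 + 4*W)
X(G) = ⅓ + 4*G/9 (X(G) = (3 + 4*G)/9 = ⅓ + 4*G/9)
w(-6)*X(y) = (-44 - 68*(-6))*(⅓ + (4/9)*(-4)) = (-44 + 408)*(⅓ - 16/9) = 364*(-13/9) = -4732/9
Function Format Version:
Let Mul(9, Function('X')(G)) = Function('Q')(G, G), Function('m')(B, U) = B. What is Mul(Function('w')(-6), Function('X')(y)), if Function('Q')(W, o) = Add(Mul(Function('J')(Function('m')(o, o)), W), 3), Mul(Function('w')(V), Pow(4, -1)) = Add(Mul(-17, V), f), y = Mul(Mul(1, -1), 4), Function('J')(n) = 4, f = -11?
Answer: Rational(-4732, 9) ≈ -525.78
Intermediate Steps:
y = -4 (y = Mul(-1, 4) = -4)
Function('w')(V) = Add(-44, Mul(-68, V)) (Function('w')(V) = Mul(4, Add(Mul(-17, V), -11)) = Mul(4, Add(-11, Mul(-17, V))) = Add(-44, Mul(-68, V)))
Function('Q')(W, o) = Add(3, Mul(4, W)) (Function('Q')(W, o) = Add(Mul(4, W), 3) = Add(3, Mul(4, W)))
Function('X')(G) = Add(Rational(1, 3), Mul(Rational(4, 9), G)) (Function('X')(G) = Mul(Rational(1, 9), Add(3, Mul(4, G))) = Add(Rational(1, 3), Mul(Rational(4, 9), G)))
Mul(Function('w')(-6), Function('X')(y)) = Mul(Add(-44, Mul(-68, -6)), Add(Rational(1, 3), Mul(Rational(4, 9), -4))) = Mul(Add(-44, 408), Add(Rational(1, 3), Rational(-16, 9))) = Mul(364, Rational(-13, 9)) = Rational(-4732, 9)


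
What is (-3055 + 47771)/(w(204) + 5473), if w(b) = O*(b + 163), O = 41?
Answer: 11179/5130 ≈ 2.1791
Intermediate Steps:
w(b) = 6683 + 41*b (w(b) = 41*(b + 163) = 41*(163 + b) = 6683 + 41*b)
(-3055 + 47771)/(w(204) + 5473) = (-3055 + 47771)/((6683 + 41*204) + 5473) = 44716/((6683 + 8364) + 5473) = 44716/(15047 + 5473) = 44716/20520 = 44716*(1/20520) = 11179/5130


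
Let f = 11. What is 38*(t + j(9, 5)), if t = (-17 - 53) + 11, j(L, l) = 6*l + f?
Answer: -684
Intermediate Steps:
j(L, l) = 11 + 6*l (j(L, l) = 6*l + 11 = 11 + 6*l)
t = -59 (t = -70 + 11 = -59)
38*(t + j(9, 5)) = 38*(-59 + (11 + 6*5)) = 38*(-59 + (11 + 30)) = 38*(-59 + 41) = 38*(-18) = -684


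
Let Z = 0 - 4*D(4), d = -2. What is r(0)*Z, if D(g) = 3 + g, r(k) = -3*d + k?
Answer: -168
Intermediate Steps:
r(k) = 6 + k (r(k) = -3*(-2) + k = 6 + k)
Z = -28 (Z = 0 - 4*(3 + 4) = 0 - 4*7 = 0 - 28 = -28)
r(0)*Z = (6 + 0)*(-28) = 6*(-28) = -168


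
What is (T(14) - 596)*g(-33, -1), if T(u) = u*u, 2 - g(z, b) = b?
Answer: -1200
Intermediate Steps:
g(z, b) = 2 - b
T(u) = u**2
(T(14) - 596)*g(-33, -1) = (14**2 - 596)*(2 - 1*(-1)) = (196 - 596)*(2 + 1) = -400*3 = -1200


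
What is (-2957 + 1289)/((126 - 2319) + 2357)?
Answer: -417/41 ≈ -10.171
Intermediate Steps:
(-2957 + 1289)/((126 - 2319) + 2357) = -1668/(-2193 + 2357) = -1668/164 = -1668*1/164 = -417/41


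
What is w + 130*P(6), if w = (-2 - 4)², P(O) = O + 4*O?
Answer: 3936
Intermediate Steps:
P(O) = 5*O
w = 36 (w = (-6)² = 36)
w + 130*P(6) = 36 + 130*(5*6) = 36 + 130*30 = 36 + 3900 = 3936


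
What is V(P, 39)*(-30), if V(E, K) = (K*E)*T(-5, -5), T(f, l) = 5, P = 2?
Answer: -11700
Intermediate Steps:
V(E, K) = 5*E*K (V(E, K) = (K*E)*5 = (E*K)*5 = 5*E*K)
V(P, 39)*(-30) = (5*2*39)*(-30) = 390*(-30) = -11700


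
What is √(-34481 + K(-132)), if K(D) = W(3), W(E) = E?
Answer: I*√34478 ≈ 185.68*I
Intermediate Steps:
K(D) = 3
√(-34481 + K(-132)) = √(-34481 + 3) = √(-34478) = I*√34478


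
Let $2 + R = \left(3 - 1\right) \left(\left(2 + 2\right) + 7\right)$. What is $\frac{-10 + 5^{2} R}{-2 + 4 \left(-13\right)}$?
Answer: $- \frac{245}{27} \approx -9.0741$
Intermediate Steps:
$R = 20$ ($R = -2 + \left(3 - 1\right) \left(\left(2 + 2\right) + 7\right) = -2 + 2 \left(4 + 7\right) = -2 + 2 \cdot 11 = -2 + 22 = 20$)
$\frac{-10 + 5^{2} R}{-2 + 4 \left(-13\right)} = \frac{-10 + 5^{2} \cdot 20}{-2 + 4 \left(-13\right)} = \frac{-10 + 25 \cdot 20}{-2 - 52} = \frac{-10 + 500}{-54} = 490 \left(- \frac{1}{54}\right) = - \frac{245}{27}$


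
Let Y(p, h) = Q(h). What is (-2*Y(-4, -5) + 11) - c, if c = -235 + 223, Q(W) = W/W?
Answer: 21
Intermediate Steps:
Q(W) = 1
Y(p, h) = 1
c = -12
(-2*Y(-4, -5) + 11) - c = (-2*1 + 11) - 1*(-12) = (-2 + 11) + 12 = 9 + 12 = 21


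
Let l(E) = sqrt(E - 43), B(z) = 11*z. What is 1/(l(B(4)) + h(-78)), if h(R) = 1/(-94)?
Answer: 94/93 ≈ 1.0108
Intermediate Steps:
l(E) = sqrt(-43 + E)
h(R) = -1/94
1/(l(B(4)) + h(-78)) = 1/(sqrt(-43 + 11*4) - 1/94) = 1/(sqrt(-43 + 44) - 1/94) = 1/(sqrt(1) - 1/94) = 1/(1 - 1/94) = 1/(93/94) = 94/93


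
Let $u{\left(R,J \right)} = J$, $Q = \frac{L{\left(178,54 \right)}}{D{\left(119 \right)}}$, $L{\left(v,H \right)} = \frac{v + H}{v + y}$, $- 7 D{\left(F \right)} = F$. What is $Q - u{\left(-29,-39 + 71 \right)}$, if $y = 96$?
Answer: $- \frac{74644}{2329} \approx -32.05$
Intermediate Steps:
$D{\left(F \right)} = - \frac{F}{7}$
$L{\left(v,H \right)} = \frac{H + v}{96 + v}$ ($L{\left(v,H \right)} = \frac{v + H}{v + 96} = \frac{H + v}{96 + v}$)
$Q = - \frac{116}{2329}$ ($Q = \frac{\frac{1}{96 + 178} \left(54 + 178\right)}{\left(- \frac{1}{7}\right) 119} = \frac{\frac{1}{274} \cdot 232}{-17} = \frac{1}{274} \cdot 232 \left(- \frac{1}{17}\right) = \frac{116}{137} \left(- \frac{1}{17}\right) = - \frac{116}{2329} \approx -0.049807$)
$Q - u{\left(-29,-39 + 71 \right)} = - \frac{116}{2329} - \left(-39 + 71\right) = - \frac{116}{2329} - 32 = - \frac{74644}{2329}$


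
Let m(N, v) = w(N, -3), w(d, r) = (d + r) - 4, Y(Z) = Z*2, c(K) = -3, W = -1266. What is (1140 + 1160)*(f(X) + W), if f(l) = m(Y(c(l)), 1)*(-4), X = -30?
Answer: -2792200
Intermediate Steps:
Y(Z) = 2*Z
w(d, r) = -4 + d + r
m(N, v) = -7 + N (m(N, v) = -4 + N - 3 = -7 + N)
f(l) = 52 (f(l) = (-7 + 2*(-3))*(-4) = (-7 - 6)*(-4) = -13*(-4) = 52)
(1140 + 1160)*(f(X) + W) = (1140 + 1160)*(52 - 1266) = 2300*(-1214) = -2792200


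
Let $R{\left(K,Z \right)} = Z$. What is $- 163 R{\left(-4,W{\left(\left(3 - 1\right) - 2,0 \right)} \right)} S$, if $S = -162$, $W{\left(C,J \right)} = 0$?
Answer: $0$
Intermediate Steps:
$- 163 R{\left(-4,W{\left(\left(3 - 1\right) - 2,0 \right)} \right)} S = \left(-163\right) 0 \left(-162\right) = 0 \left(-162\right) = 0$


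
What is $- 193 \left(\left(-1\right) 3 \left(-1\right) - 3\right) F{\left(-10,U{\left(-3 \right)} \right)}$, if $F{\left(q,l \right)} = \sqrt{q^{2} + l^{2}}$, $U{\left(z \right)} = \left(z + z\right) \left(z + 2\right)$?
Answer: $0$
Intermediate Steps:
$U{\left(z \right)} = 2 z \left(2 + z\right)$
$F{\left(q,l \right)} = \sqrt{l^{2} + q^{2}}$
$- 193 \left(\left(-1\right) 3 \left(-1\right) - 3\right) F{\left(-10,U{\left(-3 \right)} \right)} = - 193 \left(\left(-1\right) 3 \left(-1\right) - 3\right) \sqrt{\left(2 \left(-3\right) \left(2 - 3\right)\right)^{2} + \left(-10\right)^{2}} = - 193 \left(\left(-3\right) \left(-1\right) - 3\right) \sqrt{\left(2 \left(-3\right) \left(-1\right)\right)^{2} + 100} = - 193 \left(3 - 3\right) \sqrt{6^{2} + 100} = \left(-193\right) 0 \sqrt{36 + 100} = 0 \sqrt{136} = 0 \cdot 2 \sqrt{34} = 0$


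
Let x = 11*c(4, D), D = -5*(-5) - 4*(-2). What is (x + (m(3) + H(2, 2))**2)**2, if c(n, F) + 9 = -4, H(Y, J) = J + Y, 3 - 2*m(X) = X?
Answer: 16129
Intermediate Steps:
m(X) = 3/2 - X/2
D = 33 (D = 25 + 8 = 33)
c(n, F) = -13 (c(n, F) = -9 - 4 = -13)
x = -143 (x = 11*(-13) = -143)
(x + (m(3) + H(2, 2))**2)**2 = (-143 + ((3/2 - 1/2*3) + (2 + 2))**2)**2 = (-143 + ((3/2 - 3/2) + 4)**2)**2 = (-143 + (0 + 4)**2)**2 = (-143 + 4**2)**2 = (-143 + 16)**2 = (-127)**2 = 16129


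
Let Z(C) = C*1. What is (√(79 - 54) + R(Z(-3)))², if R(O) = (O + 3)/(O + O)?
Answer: 25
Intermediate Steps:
Z(C) = C
R(O) = (3 + O)/(2*O) (R(O) = (3 + O)/((2*O)) = (3 + O)*(1/(2*O)) = (3 + O)/(2*O))
(√(79 - 54) + R(Z(-3)))² = (√(79 - 54) + (½)*(3 - 3)/(-3))² = (√25 + (½)*(-⅓)*0)² = (5 + 0)² = 5² = 25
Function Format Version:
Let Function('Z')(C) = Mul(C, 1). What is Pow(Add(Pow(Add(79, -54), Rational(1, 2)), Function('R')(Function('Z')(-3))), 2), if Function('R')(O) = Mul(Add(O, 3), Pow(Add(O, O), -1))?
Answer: 25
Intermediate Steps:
Function('Z')(C) = C
Function('R')(O) = Mul(Rational(1, 2), Pow(O, -1), Add(3, O)) (Function('R')(O) = Mul(Add(3, O), Pow(Mul(2, O), -1)) = Mul(Add(3, O), Mul(Rational(1, 2), Pow(O, -1))) = Mul(Rational(1, 2), Pow(O, -1), Add(3, O)))
Pow(Add(Pow(Add(79, -54), Rational(1, 2)), Function('R')(Function('Z')(-3))), 2) = Pow(Add(Pow(Add(79, -54), Rational(1, 2)), Mul(Rational(1, 2), Pow(-3, -1), Add(3, -3))), 2) = Pow(Add(Pow(25, Rational(1, 2)), Mul(Rational(1, 2), Rational(-1, 3), 0)), 2) = Pow(Add(5, 0), 2) = Pow(5, 2) = 25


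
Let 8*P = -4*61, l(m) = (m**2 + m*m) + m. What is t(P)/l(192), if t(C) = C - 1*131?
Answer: -323/147840 ≈ -0.0021848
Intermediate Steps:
l(m) = m + 2*m**2 (l(m) = (m**2 + m**2) + m = 2*m**2 + m = m + 2*m**2)
P = -61/2 (P = (-4*61)/8 = (1/8)*(-244) = -61/2 ≈ -30.500)
t(C) = -131 + C (t(C) = C - 131 = -131 + C)
t(P)/l(192) = (-131 - 61/2)/((192*(1 + 2*192))) = -323*1/(192*(1 + 384))/2 = -323/(2*(192*385)) = -323/2/73920 = -323/2*1/73920 = -323/147840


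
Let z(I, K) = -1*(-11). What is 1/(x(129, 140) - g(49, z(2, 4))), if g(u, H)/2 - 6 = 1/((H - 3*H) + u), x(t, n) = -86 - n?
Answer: -27/6428 ≈ -0.0042004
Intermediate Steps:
z(I, K) = 11
g(u, H) = 12 + 2/(u - 2*H) (g(u, H) = 12 + 2/((H - 3*H) + u) = 12 + 2/(-2*H + u) = 12 + 2/(u - 2*H))
1/(x(129, 140) - g(49, z(2, 4))) = 1/((-86 - 1*140) - 2*(-1 - 6*49 + 12*11)/(-1*49 + 2*11)) = 1/((-86 - 140) - 2*(-1 - 294 + 132)/(-49 + 22)) = 1/(-226 - 2*(-163)/(-27)) = 1/(-226 - 2*(-1)*(-163)/27) = 1/(-226 - 1*326/27) = 1/(-226 - 326/27) = 1/(-6428/27) = -27/6428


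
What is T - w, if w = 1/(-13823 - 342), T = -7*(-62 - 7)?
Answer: 6841696/14165 ≈ 483.00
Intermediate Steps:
T = 483 (T = -7*(-69) = 483)
w = -1/14165 (w = 1/(-14165) = -1/14165 ≈ -7.0597e-5)
T - w = 483 - 1*(-1/14165) = 483 + 1/14165 = 6841696/14165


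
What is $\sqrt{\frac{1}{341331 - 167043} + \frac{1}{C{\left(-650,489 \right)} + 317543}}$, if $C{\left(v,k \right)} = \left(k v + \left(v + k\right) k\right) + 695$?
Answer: $\frac{i \sqrt{81878148716811}}{3413474052} \approx 0.0026509 i$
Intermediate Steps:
$C{\left(v,k \right)} = 695 + k v + k \left(k + v\right)$ ($C{\left(v,k \right)} = \left(k v + \left(k + v\right) k\right) + 695 = \left(k v + k \left(k + v\right)\right) + 695 = 695 + k v + k \left(k + v\right)$)
$\sqrt{\frac{1}{341331 - 167043} + \frac{1}{C{\left(-650,489 \right)} + 317543}} = \sqrt{\frac{1}{341331 - 167043} + \frac{1}{\left(695 + 489^{2} + 2 \cdot 489 \left(-650\right)\right) + 317543}} = \sqrt{\frac{1}{174288} + \frac{1}{\left(695 + 239121 - 635700\right) + 317543}} = \sqrt{\frac{1}{174288} + \frac{1}{-395884 + 317543}} = \sqrt{\frac{1}{174288} + \frac{1}{-78341}} = \sqrt{\frac{1}{174288} - \frac{1}{78341}} = \sqrt{- \frac{95947}{13653896208}} = \frac{i \sqrt{81878148716811}}{3413474052}$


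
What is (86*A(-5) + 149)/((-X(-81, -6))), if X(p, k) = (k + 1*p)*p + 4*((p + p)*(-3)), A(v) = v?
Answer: 281/8991 ≈ 0.031253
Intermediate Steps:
X(p, k) = -24*p + p*(k + p) (X(p, k) = (k + p)*p + 4*((2*p)*(-3)) = p*(k + p) + 4*(-6*p) = p*(k + p) - 24*p = -24*p + p*(k + p))
(86*A(-5) + 149)/((-X(-81, -6))) = (86*(-5) + 149)/((-(-81)*(-24 - 6 - 81))) = (-430 + 149)/((-(-81)*(-111))) = -281/((-1*8991)) = -281/(-8991) = -281*(-1/8991) = 281/8991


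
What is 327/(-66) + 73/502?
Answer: -13278/2761 ≈ -4.8091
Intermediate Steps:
327/(-66) + 73/502 = 327*(-1/66) + 73*(1/502) = -109/22 + 73/502 = -13278/2761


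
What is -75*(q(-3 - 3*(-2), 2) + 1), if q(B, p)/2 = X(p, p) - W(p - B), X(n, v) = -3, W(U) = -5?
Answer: -375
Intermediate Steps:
q(B, p) = 4 (q(B, p) = 2*(-3 - 1*(-5)) = 2*(-3 + 5) = 2*2 = 4)
-75*(q(-3 - 3*(-2), 2) + 1) = -75*(4 + 1) = -75*5 = -375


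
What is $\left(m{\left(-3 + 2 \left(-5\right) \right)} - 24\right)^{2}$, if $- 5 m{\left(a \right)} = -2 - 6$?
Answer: $\frac{12544}{25} \approx 501.76$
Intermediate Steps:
$m{\left(a \right)} = \frac{8}{5}$ ($m{\left(a \right)} = - \frac{-2 - 6}{5} = \left(- \frac{1}{5}\right) \left(-8\right) = \frac{8}{5}$)
$\left(m{\left(-3 + 2 \left(-5\right) \right)} - 24\right)^{2} = \left(\frac{8}{5} - 24\right)^{2} = \left(- \frac{112}{5}\right)^{2} = \frac{12544}{25}$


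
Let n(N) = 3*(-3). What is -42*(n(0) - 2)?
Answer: 462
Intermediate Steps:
n(N) = -9
-42*(n(0) - 2) = -42*(-9 - 2) = -42*(-11) = 462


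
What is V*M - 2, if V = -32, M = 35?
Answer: -1122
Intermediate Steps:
V*M - 2 = -32*35 - 2 = -1120 - 2 = -1122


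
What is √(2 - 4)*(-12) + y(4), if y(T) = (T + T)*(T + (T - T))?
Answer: 32 - 12*I*√2 ≈ 32.0 - 16.971*I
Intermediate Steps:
y(T) = 2*T² (y(T) = (2*T)*(T + 0) = (2*T)*T = 2*T²)
√(2 - 4)*(-12) + y(4) = √(2 - 4)*(-12) + 2*4² = √(-2)*(-12) + 2*16 = (I*√2)*(-12) + 32 = -12*I*√2 + 32 = 32 - 12*I*√2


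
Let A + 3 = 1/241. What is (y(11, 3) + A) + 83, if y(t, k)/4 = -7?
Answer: 12533/241 ≈ 52.004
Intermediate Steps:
y(t, k) = -28 (y(t, k) = 4*(-7) = -28)
A = -722/241 (A = -3 + 1/241 = -722/241 ≈ -2.9958)
(y(11, 3) + A) + 83 = (-28 - 722/241) + 83 = -7470/241 + 83 = 12533/241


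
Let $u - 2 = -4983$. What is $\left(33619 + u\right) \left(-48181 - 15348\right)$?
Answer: $-1819343502$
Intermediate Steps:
$u = -4981$ ($u = 2 - 4983 = -4981$)
$\left(33619 + u\right) \left(-48181 - 15348\right) = \left(33619 - 4981\right) \left(-48181 - 15348\right) = 28638 \left(-63529\right) = -1819343502$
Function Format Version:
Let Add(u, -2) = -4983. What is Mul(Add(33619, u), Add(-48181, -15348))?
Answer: -1819343502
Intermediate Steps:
u = -4981 (u = Add(2, -4983) = -4981)
Mul(Add(33619, u), Add(-48181, -15348)) = Mul(Add(33619, -4981), Add(-48181, -15348)) = Mul(28638, -63529) = -1819343502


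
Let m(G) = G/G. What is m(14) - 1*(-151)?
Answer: 152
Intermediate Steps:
m(G) = 1
m(14) - 1*(-151) = 1 - 1*(-151) = 1 + 151 = 152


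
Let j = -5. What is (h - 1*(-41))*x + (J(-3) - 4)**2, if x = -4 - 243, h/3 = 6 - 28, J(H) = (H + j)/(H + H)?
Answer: 55639/9 ≈ 6182.1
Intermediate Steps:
J(H) = (-5 + H)/(2*H) (J(H) = (H - 5)/(H + H) = (-5 + H)/((2*H)) = (-5 + H)*(1/(2*H)) = (-5 + H)/(2*H))
h = -66 (h = 3*(6 - 28) = 3*(-22) = -66)
x = -247
(h - 1*(-41))*x + (J(-3) - 4)**2 = (-66 - 1*(-41))*(-247) + ((1/2)*(-5 - 3)/(-3) - 4)**2 = (-66 + 41)*(-247) + ((1/2)*(-1/3)*(-8) - 4)**2 = -25*(-247) + (4/3 - 4)**2 = 6175 + (-8/3)**2 = 6175 + 64/9 = 55639/9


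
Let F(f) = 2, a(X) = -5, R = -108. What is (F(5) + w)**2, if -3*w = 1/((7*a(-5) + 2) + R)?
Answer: 717409/178929 ≈ 4.0095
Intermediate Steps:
w = 1/423 (w = -1/(3*((7*(-5) + 2) - 108)) = -1/(3*((-35 + 2) - 108)) = -1/(3*(-33 - 108)) = -1/3/(-141) = -1/3*(-1/141) = 1/423 ≈ 0.0023641)
(F(5) + w)**2 = (2 + 1/423)**2 = (847/423)**2 = 717409/178929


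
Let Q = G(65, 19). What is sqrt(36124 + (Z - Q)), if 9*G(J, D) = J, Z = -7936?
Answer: sqrt(253627)/3 ≈ 167.87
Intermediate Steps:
G(J, D) = J/9
Q = 65/9 (Q = (1/9)*65 = 65/9 ≈ 7.2222)
sqrt(36124 + (Z - Q)) = sqrt(36124 + (-7936 - 1*65/9)) = sqrt(36124 + (-7936 - 65/9)) = sqrt(36124 - 71489/9) = sqrt(253627/9) = sqrt(253627)/3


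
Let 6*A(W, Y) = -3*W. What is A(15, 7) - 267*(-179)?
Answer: 95571/2 ≈ 47786.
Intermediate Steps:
A(W, Y) = -W/2 (A(W, Y) = (-3*W)/6 = -W/2)
A(15, 7) - 267*(-179) = -½*15 - 267*(-179) = -15/2 + 47793 = 95571/2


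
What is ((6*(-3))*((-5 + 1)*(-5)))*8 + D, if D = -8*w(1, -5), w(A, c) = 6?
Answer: -2928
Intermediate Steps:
D = -48 (D = -8*6 = -48)
((6*(-3))*((-5 + 1)*(-5)))*8 + D = ((6*(-3))*((-5 + 1)*(-5)))*8 - 48 = -(-72)*(-5)*8 - 48 = -18*20*8 - 48 = -360*8 - 48 = -2880 - 48 = -2928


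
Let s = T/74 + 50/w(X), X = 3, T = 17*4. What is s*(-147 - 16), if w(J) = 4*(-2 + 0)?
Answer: 128607/148 ≈ 868.97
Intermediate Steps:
T = 68
w(J) = -8 (w(J) = 4*(-2) = -8)
s = -789/148 (s = 68/74 + 50/(-8) = 68*(1/74) + 50*(-⅛) = 34/37 - 25/4 = -789/148 ≈ -5.3311)
s*(-147 - 16) = -789*(-147 - 16)/148 = -789/148*(-163) = 128607/148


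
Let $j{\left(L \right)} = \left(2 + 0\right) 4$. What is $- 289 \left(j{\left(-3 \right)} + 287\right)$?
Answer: $-85255$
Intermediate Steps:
$j{\left(L \right)} = 8$ ($j{\left(L \right)} = 2 \cdot 4 = 8$)
$- 289 \left(j{\left(-3 \right)} + 287\right) = - 289 \left(8 + 287\right) = \left(-289\right) 295 = -85255$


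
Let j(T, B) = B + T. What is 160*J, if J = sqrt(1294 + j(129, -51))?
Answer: 2240*sqrt(7) ≈ 5926.5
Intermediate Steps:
J = 14*sqrt(7) (J = sqrt(1294 + (-51 + 129)) = sqrt(1294 + 78) = sqrt(1372) = 14*sqrt(7) ≈ 37.041)
160*J = 160*(14*sqrt(7)) = 2240*sqrt(7)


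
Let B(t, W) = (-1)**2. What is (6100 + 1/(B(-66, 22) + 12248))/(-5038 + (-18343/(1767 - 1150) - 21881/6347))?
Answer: -292606613487199/243255712679640 ≈ -1.2029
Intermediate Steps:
B(t, W) = 1
(6100 + 1/(B(-66, 22) + 12248))/(-5038 + (-18343/(1767 - 1150) - 21881/6347)) = (6100 + 1/(1 + 12248))/(-5038 + (-18343/(1767 - 1150) - 21881/6347)) = (6100 + 1/12249)/(-5038 + (-18343/617 - 21881*1/6347)) = (6100 + 1/12249)/(-5038 + (-18343*1/617 - 21881/6347)) = 74718901/(12249*(-5038 + (-18343/617 - 21881/6347))) = 74718901/(12249*(-5038 - 129923598/3916099)) = 74718901/(12249*(-19859230360/3916099)) = (74718901/12249)*(-3916099/19859230360) = -292606613487199/243255712679640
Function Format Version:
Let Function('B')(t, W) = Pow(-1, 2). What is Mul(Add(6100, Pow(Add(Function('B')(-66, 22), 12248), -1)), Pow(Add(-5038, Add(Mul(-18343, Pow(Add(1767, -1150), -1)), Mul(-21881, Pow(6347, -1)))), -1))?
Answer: Rational(-292606613487199, 243255712679640) ≈ -1.2029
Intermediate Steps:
Function('B')(t, W) = 1
Mul(Add(6100, Pow(Add(Function('B')(-66, 22), 12248), -1)), Pow(Add(-5038, Add(Mul(-18343, Pow(Add(1767, -1150), -1)), Mul(-21881, Pow(6347, -1)))), -1)) = Mul(Add(6100, Pow(Add(1, 12248), -1)), Pow(Add(-5038, Add(Mul(-18343, Pow(Add(1767, -1150), -1)), Mul(-21881, Pow(6347, -1)))), -1)) = Mul(Add(6100, Pow(12249, -1)), Pow(Add(-5038, Add(Mul(-18343, Pow(617, -1)), Mul(-21881, Rational(1, 6347)))), -1)) = Mul(Add(6100, Rational(1, 12249)), Pow(Add(-5038, Add(Mul(-18343, Rational(1, 617)), Rational(-21881, 6347))), -1)) = Mul(Rational(74718901, 12249), Pow(Add(-5038, Add(Rational(-18343, 617), Rational(-21881, 6347))), -1)) = Mul(Rational(74718901, 12249), Pow(Add(-5038, Rational(-129923598, 3916099)), -1)) = Mul(Rational(74718901, 12249), Pow(Rational(-19859230360, 3916099), -1)) = Mul(Rational(74718901, 12249), Rational(-3916099, 19859230360)) = Rational(-292606613487199, 243255712679640)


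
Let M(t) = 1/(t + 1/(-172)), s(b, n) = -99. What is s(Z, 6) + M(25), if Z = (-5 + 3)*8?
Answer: -425429/4299 ≈ -98.960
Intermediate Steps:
Z = -16 (Z = -2*8 = -16)
M(t) = 1/(-1/172 + t) (M(t) = 1/(t - 1/172) = 1/(-1/172 + t))
s(Z, 6) + M(25) = -99 + 172/(-1 + 172*25) = -99 + 172/(-1 + 4300) = -99 + 172/4299 = -425429/4299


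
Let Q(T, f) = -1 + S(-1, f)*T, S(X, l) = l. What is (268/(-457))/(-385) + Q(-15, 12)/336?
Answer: -4536571/8445360 ≈ -0.53717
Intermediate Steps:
Q(T, f) = -1 + T*f (Q(T, f) = -1 + f*T = -1 + T*f)
(268/(-457))/(-385) + Q(-15, 12)/336 = (268/(-457))/(-385) + (-1 - 15*12)/336 = (268*(-1/457))*(-1/385) + (-1 - 180)*(1/336) = -268/457*(-1/385) - 181*1/336 = 268/175945 - 181/336 = -4536571/8445360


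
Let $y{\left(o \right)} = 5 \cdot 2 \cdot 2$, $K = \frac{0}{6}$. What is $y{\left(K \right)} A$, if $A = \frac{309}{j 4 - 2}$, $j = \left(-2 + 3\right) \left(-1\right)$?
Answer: $-1030$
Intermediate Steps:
$j = -1$ ($j = 1 \left(-1\right) = -1$)
$K = 0$ ($K = 0 \cdot \frac{1}{6} = 0$)
$y{\left(o \right)} = 20$ ($y{\left(o \right)} = 10 \cdot 2 = 20$)
$A = - \frac{103}{2}$ ($A = \frac{309}{\left(-1\right) 4 - 2} = \frac{309}{-4 - 2} = \frac{309}{-6} = 309 \left(- \frac{1}{6}\right) = - \frac{103}{2} \approx -51.5$)
$y{\left(K \right)} A = 20 \left(- \frac{103}{2}\right) = -1030$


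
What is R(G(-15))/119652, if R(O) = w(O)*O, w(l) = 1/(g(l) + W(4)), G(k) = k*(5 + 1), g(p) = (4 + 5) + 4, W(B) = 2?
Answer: -1/19942 ≈ -5.0145e-5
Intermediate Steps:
g(p) = 13 (g(p) = 9 + 4 = 13)
G(k) = 6*k (G(k) = k*6 = 6*k)
w(l) = 1/15 (w(l) = 1/(13 + 2) = 1/15)
R(O) = O/15
R(G(-15))/119652 = ((6*(-15))/15)/119652 = ((1/15)*(-90))*(1/119652) = -6*1/119652 = -1/19942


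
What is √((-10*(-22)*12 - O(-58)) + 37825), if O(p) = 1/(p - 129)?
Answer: 2*√353755193/187 ≈ 201.16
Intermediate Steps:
O(p) = 1/(-129 + p)
√((-10*(-22)*12 - O(-58)) + 37825) = √((-10*(-22)*12 - 1/(-129 - 58)) + 37825) = √((220*12 - 1/(-187)) + 37825) = √((2640 - 1*(-1/187)) + 37825) = √((2640 + 1/187) + 37825) = √(493681/187 + 37825) = √(7566956/187) = 2*√353755193/187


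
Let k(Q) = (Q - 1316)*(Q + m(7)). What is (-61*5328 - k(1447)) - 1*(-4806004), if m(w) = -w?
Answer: 4292356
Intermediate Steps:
k(Q) = (-1316 + Q)*(-7 + Q) (k(Q) = (Q - 1316)*(Q - 1*7) = (-1316 + Q)*(Q - 7) = (-1316 + Q)*(-7 + Q))
(-61*5328 - k(1447)) - 1*(-4806004) = (-61*5328 - (9212 + 1447² - 1323*1447)) - 1*(-4806004) = (-325008 - (9212 + 2093809 - 1914381)) + 4806004 = (-325008 - 1*188640) + 4806004 = (-325008 - 188640) + 4806004 = -513648 + 4806004 = 4292356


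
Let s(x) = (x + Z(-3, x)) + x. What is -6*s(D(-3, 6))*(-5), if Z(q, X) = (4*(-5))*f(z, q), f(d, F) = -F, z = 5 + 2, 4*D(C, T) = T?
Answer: -1710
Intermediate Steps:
D(C, T) = T/4
z = 7
Z(q, X) = 20*q (Z(q, X) = (4*(-5))*(-q) = -(-20)*q = 20*q)
s(x) = -60 + 2*x (s(x) = (x + 20*(-3)) + x = (x - 60) + x = (-60 + x) + x = -60 + 2*x)
-6*s(D(-3, 6))*(-5) = -6*(-60 + 2*((1/4)*6))*(-5) = -6*(-60 + 2*(3/2))*(-5) = -6*(-60 + 3)*(-5) = -6*(-57)*(-5) = 342*(-5) = -1710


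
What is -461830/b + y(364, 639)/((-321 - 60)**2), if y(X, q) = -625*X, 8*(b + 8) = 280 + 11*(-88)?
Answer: 33509159815/6822567 ≈ 4911.5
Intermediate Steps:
b = -94 (b = -8 + (280 + 11*(-88))/8 = -8 + (280 - 968)/8 = -8 + (1/8)*(-688) = -8 - 86 = -94)
-461830/b + y(364, 639)/((-321 - 60)**2) = -461830/(-94) + (-625*364)/((-321 - 60)**2) = -461830*(-1/94) - 227500/((-381)**2) = 230915/47 - 227500/145161 = 33509159815/6822567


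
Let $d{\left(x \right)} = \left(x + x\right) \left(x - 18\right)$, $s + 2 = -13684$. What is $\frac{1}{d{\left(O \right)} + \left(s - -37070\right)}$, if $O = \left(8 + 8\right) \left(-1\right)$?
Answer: $\frac{1}{24472} \approx 4.0863 \cdot 10^{-5}$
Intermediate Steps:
$s = -13686$ ($s = -2 - 13684 = -13686$)
$O = -16$ ($O = 16 \left(-1\right) = -16$)
$d{\left(x \right)} = 2 x \left(-18 + x\right)$
$\frac{1}{d{\left(O \right)} + \left(s - -37070\right)} = \frac{1}{2 \left(-16\right) \left(-18 - 16\right) - -23384} = \frac{1}{2 \left(-16\right) \left(-34\right) + \left(-13686 + 37070\right)} = \frac{1}{1088 + 23384} = \frac{1}{24472}$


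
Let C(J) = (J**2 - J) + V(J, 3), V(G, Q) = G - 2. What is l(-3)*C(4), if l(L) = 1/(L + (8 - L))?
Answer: 7/4 ≈ 1.7500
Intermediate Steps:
l(L) = 1/8
V(G, Q) = -2 + G
C(J) = -2 + J**2 (C(J) = (J**2 - J) + (-2 + J) = -2 + J**2)
l(-3)*C(4) = (-2 + 4**2)/8 = (-2 + 16)/8 = (1/8)*14 = 7/4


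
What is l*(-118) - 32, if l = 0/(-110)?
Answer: -32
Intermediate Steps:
l = 0 (l = 0*(-1/110) = 0)
l*(-118) - 32 = 0*(-118) - 32 = 0 - 32 = -32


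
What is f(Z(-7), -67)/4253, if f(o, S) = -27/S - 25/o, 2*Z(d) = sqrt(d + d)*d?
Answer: 27/284951 - 25*I*sqrt(14)/208397 ≈ 9.4753e-5 - 0.00044886*I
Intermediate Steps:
Z(d) = sqrt(2)*d**(3/2)/2 (Z(d) = (sqrt(d + d)*d)/2 = (sqrt(2*d)*d)/2 = ((sqrt(2)*sqrt(d))*d)/2 = (sqrt(2)*d**(3/2))/2 = sqrt(2)*d**(3/2)/2)
f(Z(-7), -67)/4253 = (-27/(-67) - 25*I*sqrt(14)/49)/4253 = (-27*(-1/67) - 25*I*sqrt(14)/49)*(1/4253) = (27/67 - 25*I*sqrt(14)/49)*(1/4253) = 27/284951 - 25*I*sqrt(14)/208397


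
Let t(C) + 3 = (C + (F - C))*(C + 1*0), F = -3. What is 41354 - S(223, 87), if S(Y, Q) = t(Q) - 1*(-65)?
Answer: 41553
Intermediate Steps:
t(C) = -3 - 3*C (t(C) = -3 + (C + (-3 - C))*(C + 1*0) = -3 - 3*(C + 0) = -3 - 3*C)
S(Y, Q) = 62 - 3*Q (S(Y, Q) = (-3 - 3*Q) - 1*(-65) = (-3 - 3*Q) + 65 = 62 - 3*Q)
41354 - S(223, 87) = 41354 - (62 - 3*87) = 41354 - (62 - 261) = 41354 - 1*(-199) = 41354 + 199 = 41553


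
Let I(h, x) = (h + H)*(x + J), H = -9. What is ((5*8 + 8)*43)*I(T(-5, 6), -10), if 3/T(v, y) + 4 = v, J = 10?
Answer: 0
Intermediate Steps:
T(v, y) = 3/(-4 + v)
I(h, x) = (-9 + h)*(10 + x) (I(h, x) = (h - 9)*(x + 10) = (-9 + h)*(10 + x))
((5*8 + 8)*43)*I(T(-5, 6), -10) = ((5*8 + 8)*43)*(-90 - 9*(-10) + 10*(3/(-4 - 5)) + (3/(-4 - 5))*(-10)) = ((40 + 8)*43)*(-90 + 90 + 10*(3/(-9)) + (3/(-9))*(-10)) = (48*43)*(-90 + 90 + 10*(3*(-⅑)) + (3*(-⅑))*(-10)) = 2064*(-90 + 90 + 10*(-⅓) - ⅓*(-10)) = 2064*(-90 + 90 - 10/3 + 10/3) = 2064*0 = 0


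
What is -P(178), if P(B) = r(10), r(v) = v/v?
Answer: -1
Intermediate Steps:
r(v) = 1
P(B) = 1
-P(178) = -1*1 = -1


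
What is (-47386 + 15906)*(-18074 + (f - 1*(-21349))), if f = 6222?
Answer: -298965560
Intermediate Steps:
(-47386 + 15906)*(-18074 + (f - 1*(-21349))) = (-47386 + 15906)*(-18074 + (6222 - 1*(-21349))) = -31480*(-18074 + (6222 + 21349)) = -31480*(-18074 + 27571) = -31480*9497 = -298965560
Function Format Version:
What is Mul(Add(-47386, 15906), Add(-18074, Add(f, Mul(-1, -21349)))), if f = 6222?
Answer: -298965560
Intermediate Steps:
Mul(Add(-47386, 15906), Add(-18074, Add(f, Mul(-1, -21349)))) = Mul(Add(-47386, 15906), Add(-18074, Add(6222, Mul(-1, -21349)))) = Mul(-31480, Add(-18074, Add(6222, 21349))) = Mul(-31480, Add(-18074, 27571)) = Mul(-31480, 9497) = -298965560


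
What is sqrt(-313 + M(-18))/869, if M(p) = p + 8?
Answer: I*sqrt(323)/869 ≈ 0.020681*I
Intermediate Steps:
M(p) = 8 + p
sqrt(-313 + M(-18))/869 = sqrt(-313 + (8 - 18))/869 = sqrt(-313 - 10)*(1/869) = sqrt(-323)*(1/869) = (I*sqrt(323))*(1/869) = I*sqrt(323)/869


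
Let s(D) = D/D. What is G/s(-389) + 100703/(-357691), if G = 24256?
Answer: 8676052193/357691 ≈ 24256.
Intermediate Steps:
s(D) = 1
G/s(-389) + 100703/(-357691) = 24256/1 + 100703/(-357691) = 24256*1 + 100703*(-1/357691) = 24256 - 100703/357691 = 8676052193/357691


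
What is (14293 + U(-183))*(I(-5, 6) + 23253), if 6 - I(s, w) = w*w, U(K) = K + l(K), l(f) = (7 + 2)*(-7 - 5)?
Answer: 325168446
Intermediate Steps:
l(f) = -108 (l(f) = 9*(-12) = -108)
U(K) = -108 + K (U(K) = K - 108 = -108 + K)
I(s, w) = 6 - w² (I(s, w) = 6 - w*w = 6 - w²)
(14293 + U(-183))*(I(-5, 6) + 23253) = (14293 + (-108 - 183))*((6 - 1*6²) + 23253) = (14293 - 291)*((6 - 1*36) + 23253) = 14002*((6 - 36) + 23253) = 14002*(-30 + 23253) = 14002*23223 = 325168446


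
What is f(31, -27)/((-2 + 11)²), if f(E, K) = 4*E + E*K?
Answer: -713/81 ≈ -8.8025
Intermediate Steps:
f(31, -27)/((-2 + 11)²) = (31*(4 - 27))/((-2 + 11)²) = (31*(-23))/(9²) = -713/81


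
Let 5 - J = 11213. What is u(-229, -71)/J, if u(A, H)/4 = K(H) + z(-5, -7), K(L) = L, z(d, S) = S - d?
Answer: 73/2802 ≈ 0.026053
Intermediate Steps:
J = -11208 (J = 5 - 1*11213 = 5 - 11213 = -11208)
u(A, H) = -8 + 4*H (u(A, H) = 4*(H + (-7 - 1*(-5))) = 4*(H + (-7 + 5)) = 4*(H - 2) = 4*(-2 + H) = -8 + 4*H)
u(-229, -71)/J = (-8 + 4*(-71))/(-11208) = (-8 - 284)*(-1/11208) = -292*(-1/11208) = 73/2802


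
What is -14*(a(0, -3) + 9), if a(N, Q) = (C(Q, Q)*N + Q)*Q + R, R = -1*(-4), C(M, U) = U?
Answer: -308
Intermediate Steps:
R = 4
a(N, Q) = 4 + Q*(Q + N*Q) (a(N, Q) = (Q*N + Q)*Q + 4 = (N*Q + Q)*Q + 4 = (Q + N*Q)*Q + 4 = Q*(Q + N*Q) + 4 = 4 + Q*(Q + N*Q))
-14*(a(0, -3) + 9) = -14*((4 + (-3)² + 0*(-3)²) + 9) = -14*((4 + 9 + 0*9) + 9) = -14*((4 + 9 + 0) + 9) = -14*(13 + 9) = -14*22 = -308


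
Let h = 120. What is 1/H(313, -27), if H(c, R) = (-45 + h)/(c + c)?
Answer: 626/75 ≈ 8.3467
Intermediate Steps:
H(c, R) = 75/(2*c) (H(c, R) = (-45 + 120)/(c + c) = 75/((2*c)) = 75*(1/(2*c)) = 75/(2*c))
1/H(313, -27) = 1/((75/2)/313) = 1/((75/2)*(1/313)) = 1/(75/626) = 626/75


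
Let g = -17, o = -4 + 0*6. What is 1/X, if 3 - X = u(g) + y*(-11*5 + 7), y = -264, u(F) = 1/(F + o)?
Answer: -21/266048 ≈ -7.8933e-5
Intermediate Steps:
o = -4 (o = -4 + 0 = -4)
u(F) = 1/(-4 + F) (u(F) = 1/(F - 4) = 1/(-4 + F))
X = -266048/21 (X = 3 - (1/(-4 - 17) - 264*(-11*5 + 7)) = 3 - (1/(-21) - 264*(-55 + 7)) = 3 - (-1/21 - 264*(-48)) = 3 - (-1/21 + 12672) = 3 - 1*266111/21 = 3 - 266111/21 = -266048/21 ≈ -12669.)
1/X = 1/(-266048/21) = -21/266048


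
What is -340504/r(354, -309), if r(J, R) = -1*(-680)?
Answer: -42563/85 ≈ -500.74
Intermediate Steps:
r(J, R) = 680
-340504/r(354, -309) = -340504/680 = -340504*1/680 = -42563/85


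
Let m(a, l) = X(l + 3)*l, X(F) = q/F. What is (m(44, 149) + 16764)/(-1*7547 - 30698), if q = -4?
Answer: -636883/1453310 ≈ -0.43823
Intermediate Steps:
X(F) = -4/F
m(a, l) = -4*l/(3 + l) (m(a, l) = (-4/(l + 3))*l = (-4/(3 + l))*l = -4*l/(3 + l))
(m(44, 149) + 16764)/(-1*7547 - 30698) = (-4*149/(3 + 149) + 16764)/(-1*7547 - 30698) = (-4*149/152 + 16764)/(-7547 - 30698) = (-4*149*1/152 + 16764)/(-38245) = (-149/38 + 16764)*(-1/38245) = (636883/38)*(-1/38245) = -636883/1453310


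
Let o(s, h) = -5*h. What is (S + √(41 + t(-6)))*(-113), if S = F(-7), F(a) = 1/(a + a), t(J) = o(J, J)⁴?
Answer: 113/14 - 113*√810041 ≈ -1.0169e+5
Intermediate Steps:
t(J) = 625*J⁴ (t(J) = (-5*J)⁴ = 625*J⁴)
F(a) = 1/(2*a)
S = -1/14 (S = (½)/(-7) = (½)*(-⅐) = -1/14 ≈ -0.071429)
(S + √(41 + t(-6)))*(-113) = (-1/14 + √(41 + 625*(-6)⁴))*(-113) = (-1/14 + √(41 + 625*1296))*(-113) = (-1/14 + √(41 + 810000))*(-113) = (-1/14 + √810041)*(-113) = 113/14 - 113*√810041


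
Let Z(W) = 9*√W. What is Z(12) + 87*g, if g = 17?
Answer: 1479 + 18*√3 ≈ 1510.2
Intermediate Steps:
Z(12) + 87*g = 9*√12 + 87*17 = 9*(2*√3) + 1479 = 18*√3 + 1479 = 1479 + 18*√3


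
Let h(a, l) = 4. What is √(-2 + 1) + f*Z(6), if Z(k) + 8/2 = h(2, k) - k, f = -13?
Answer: 78 + I ≈ 78.0 + 1.0*I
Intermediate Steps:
Z(k) = -k (Z(k) = -4 + (4 - k) = -k)
√(-2 + 1) + f*Z(6) = √(-2 + 1) - (-13)*6 = √(-1) - 13*(-6) = I + 78 = 78 + I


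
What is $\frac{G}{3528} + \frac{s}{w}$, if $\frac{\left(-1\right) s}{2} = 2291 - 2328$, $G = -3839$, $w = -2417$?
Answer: $- \frac{9539935}{8527176} \approx -1.1188$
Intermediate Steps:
$s = 74$ ($s = - 2 \left(2291 - 2328\right) = \left(-2\right) \left(-37\right) = 74$)
$\frac{G}{3528} + \frac{s}{w} = - \frac{3839}{3528} + \frac{74}{-2417} = \left(-3839\right) \frac{1}{3528} + 74 \left(- \frac{1}{2417}\right) = - \frac{3839}{3528} - \frac{74}{2417} = - \frac{9539935}{8527176}$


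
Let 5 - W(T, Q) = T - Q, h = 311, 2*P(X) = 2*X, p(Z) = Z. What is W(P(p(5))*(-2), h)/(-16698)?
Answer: -163/8349 ≈ -0.019523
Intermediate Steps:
P(X) = X (P(X) = (2*X)/2 = X)
W(T, Q) = 5 + Q - T (W(T, Q) = 5 - (T - Q) = 5 + (Q - T) = 5 + Q - T)
W(P(p(5))*(-2), h)/(-16698) = (5 + 311 - 5*(-2))/(-16698) = (5 + 311 - 1*(-10))*(-1/16698) = (5 + 311 + 10)*(-1/16698) = 326*(-1/16698) = -163/8349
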